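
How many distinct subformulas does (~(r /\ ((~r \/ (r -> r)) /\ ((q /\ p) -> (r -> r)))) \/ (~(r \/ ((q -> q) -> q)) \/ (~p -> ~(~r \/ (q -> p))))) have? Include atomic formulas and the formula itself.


Formula: (~(r /\ ((~r \/ (r -> r)) /\ ((q /\ p) -> (r -> r)))) \/ (~(r \/ ((q -> q) -> q)) \/ (~p -> ~(~r \/ (q -> p)))))
Subformulas found:
  1. r
  2. q
  3. p
  4. ~p
  5. ~r
  6. (q /\ p)
  7. (q -> p)
  8. (r -> r)
  9. (q -> q)
  10. ((q -> q) -> q)
  11. (~r \/ (r -> r))
  12. (~r \/ (q -> p))
  13. ~(~r \/ (q -> p))
  14. (r \/ ((q -> q) -> q))
  15. ((q /\ p) -> (r -> r))
  16. ~(r \/ ((q -> q) -> q))
  17. (~p -> ~(~r \/ (q -> p)))
  18. ((~r \/ (r -> r)) /\ ((q /\ p) -> (r -> r)))
  19. (r /\ ((~r \/ (r -> r)) /\ ((q /\ p) -> (r -> r))))
  20. ~(r /\ ((~r \/ (r -> r)) /\ ((q /\ p) -> (r -> r))))
  21. (~(r \/ ((q -> q) -> q)) \/ (~p -> ~(~r \/ (q -> p))))
  22. (~(r /\ ((~r \/ (r -> r)) /\ ((q /\ p) -> (r -> r)))) \/ (~(r \/ ((q -> q) -> q)) \/ (~p -> ~(~r \/ (q -> p)))))
Total distinct subformulas = 22

22


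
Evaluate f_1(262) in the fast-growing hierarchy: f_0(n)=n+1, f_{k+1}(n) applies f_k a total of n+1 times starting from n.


f_1(262) = f_0^263(262)
f_0 adds 1 each time, applied 263 times.
f_1(262) = 262 + 263 = 525

525


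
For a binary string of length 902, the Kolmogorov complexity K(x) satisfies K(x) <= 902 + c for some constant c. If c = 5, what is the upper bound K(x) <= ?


K(x) <= |x| + c = 902 + 5 = 907

907


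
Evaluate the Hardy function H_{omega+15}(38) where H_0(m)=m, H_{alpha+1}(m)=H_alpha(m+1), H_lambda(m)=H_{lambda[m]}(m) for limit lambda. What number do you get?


H_{omega+15}(38):
Unwind the 15 successor steps: H_{omega+15}(38) = H_omega(38+15) = H_omega(53).
H_omega(m) = H_m(m) = m + m = 2m.
Result = 2 * 53 = 106

106


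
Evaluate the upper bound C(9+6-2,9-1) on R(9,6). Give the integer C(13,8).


R(9,6) <= C(9+6-2, 9-1) = C(13, 8)
C(13, 8) = 13! / (8! * 5!)
= 1287

1287


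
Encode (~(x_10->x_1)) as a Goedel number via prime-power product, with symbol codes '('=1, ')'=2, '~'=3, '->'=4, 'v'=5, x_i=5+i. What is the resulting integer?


Formula: (~(x_10->x_1))
Symbol codes: [1, 3, 1, 15, 4, 6, 2, 2]
Primes: [2, 3, 5, 7, 11, 13, 17, 19]
p_1^1 = 2^1 = 2
p_2^3 = 3^3 = 27
p_3^1 = 5^1 = 5
p_4^15 = 7^15 = 4747561509943
p_5^4 = 11^4 = 14641
p_6^6 = 13^6 = 4826809
p_7^2 = 17^2 = 289
p_8^2 = 19^2 = 361
Product = 9450836795887573110730031936610

9450836795887573110730031936610


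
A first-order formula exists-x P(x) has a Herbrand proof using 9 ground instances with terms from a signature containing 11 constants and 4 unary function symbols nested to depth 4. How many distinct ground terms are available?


Herbrand terms by depth:
Depth 0: 11 constants
Depth 1: 44 new terms (running total: 55)
Depth 2: 176 new terms (running total: 231)
Depth 3: 704 new terms (running total: 935)
Depth 4: 2816 new terms (running total: 3751)
Total distinct ground terms = 3751

3751


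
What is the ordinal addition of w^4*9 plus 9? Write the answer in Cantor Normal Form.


Ordinal addition w^4*9 + 9:
Leading exponent of alpha (4) > leading exponent of beta (0).
Since alpha's term has higher exponent than beta's leading term,
the sum is simply alpha followed by beta.
Result = w^4*9 + 9

w^4*9 + 9


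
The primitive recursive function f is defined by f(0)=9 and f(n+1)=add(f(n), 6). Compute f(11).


f(0) = 9
f(1) = add(f(0), 6) = add(9, 6) = 15
f(2) = add(f(1), 6) = add(15, 6) = 21
f(3) = add(f(2), 6) = add(21, 6) = 27
f(4) = add(f(3), 6) = add(27, 6) = 33
f(5) = add(f(4), 6) = add(33, 6) = 39
f(6) = add(f(5), 6) = add(39, 6) = 45
f(7) = add(f(6), 6) = add(45, 6) = 51
f(8) = add(f(7), 6) = add(51, 6) = 57
f(9) = add(f(8), 6) = add(57, 6) = 63
f(10) = add(f(9), 6) = add(63, 6) = 69
f(11) = add(f(10), 6) = add(69, 6) = 75


75


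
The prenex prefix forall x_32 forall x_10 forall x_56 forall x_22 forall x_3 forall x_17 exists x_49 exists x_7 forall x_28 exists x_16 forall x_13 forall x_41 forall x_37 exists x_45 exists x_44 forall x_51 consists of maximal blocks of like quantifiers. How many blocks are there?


Alternations = 6.
Blocks = alternations + 1 = 7

7


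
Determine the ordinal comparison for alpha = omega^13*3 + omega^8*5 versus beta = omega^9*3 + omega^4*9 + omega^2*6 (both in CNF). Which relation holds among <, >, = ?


Compare term by term from highest exponent:
alpha = omega^13*3 + omega^8*5
beta = omega^9*3 + omega^4*9 + omega^2*6
Term 1: alpha has omega^13*3, beta has omega^9*3
Term 2: alpha has omega^8*5, beta has omega^4*9
Term 3: alpha has omega^0*0, beta has omega^2*6
Result: alpha > beta

alpha > beta


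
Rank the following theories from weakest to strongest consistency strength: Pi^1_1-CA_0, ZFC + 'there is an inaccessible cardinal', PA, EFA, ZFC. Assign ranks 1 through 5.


Ordering by consistency strength:
1. EFA
2. PA
3. Pi^1_1-CA_0
4. ZFC
5. ZFC + 'there is an inaccessible cardinal'


Pi^1_1-CA_0=3, ZFC + 'there is an inaccessible cardinal'=5, PA=2, EFA=1, ZFC=4


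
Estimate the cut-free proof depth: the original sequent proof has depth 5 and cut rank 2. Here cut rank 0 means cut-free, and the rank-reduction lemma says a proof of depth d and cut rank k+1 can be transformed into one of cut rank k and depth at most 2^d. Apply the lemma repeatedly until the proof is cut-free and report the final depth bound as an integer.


Each rank reduction sends depth d to at most 2^d; cut rank r needs r reductions.
2_0(5) = 5
2_1(5) = 2^5 = 32
2_2(5) = 2^32 = 4294967296
Cut-free depth bound = 4294967296

4294967296


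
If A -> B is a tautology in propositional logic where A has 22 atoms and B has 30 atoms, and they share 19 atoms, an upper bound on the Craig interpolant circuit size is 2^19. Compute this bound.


Shared atoms = 19
Craig interpolant size bound = 2^19
= 524288

524288


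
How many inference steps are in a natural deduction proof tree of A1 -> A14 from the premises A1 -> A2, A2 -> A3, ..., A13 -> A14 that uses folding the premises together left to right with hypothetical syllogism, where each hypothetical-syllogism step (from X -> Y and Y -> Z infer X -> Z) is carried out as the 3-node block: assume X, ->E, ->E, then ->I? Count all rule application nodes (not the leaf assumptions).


There are 13 premises in the chain. The first HS step combines premises 1 and 2; each further premise needs one more HS step.
So 13 premises require 13 - 1 = 12 hypothetical-syllogism steps.
Each HS step uses 3 inference nodes (->E, ->E, ->I).
12 * 3 = 36 total inference nodes.

36


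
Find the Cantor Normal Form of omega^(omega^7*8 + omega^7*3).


omega^(omega^7*8 + omega^7*3):
Both terms of the exponent have the same exponent 7, so they merge: omega^7*8 + omega^7*3 = omega^7*(8+3) = omega^7*11.
omega raised to a CNF ordinal is a single CNF term: Result = omega^(omega^7*11)

omega^(omega^7*11)


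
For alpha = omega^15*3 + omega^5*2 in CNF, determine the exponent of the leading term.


CNF: omega^15*3 + omega^5*2
The leading term is omega^15*3, which has exponent 15.

15


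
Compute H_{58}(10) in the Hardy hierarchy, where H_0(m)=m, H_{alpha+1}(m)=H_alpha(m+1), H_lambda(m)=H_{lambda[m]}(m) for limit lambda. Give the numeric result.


H_58(10):
For finite ordinals k, H_k(n) = n + k (each successor step adds 1).
H_58(10) = 10 + 58 = 68

68


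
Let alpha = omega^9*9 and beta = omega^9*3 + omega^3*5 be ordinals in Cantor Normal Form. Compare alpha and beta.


Compare term by term from highest exponent:
alpha = omega^9*9
beta = omega^9*3 + omega^3*5
Term 1: alpha has omega^9*9, beta has omega^9*3
Term 2: alpha has omega^0*0, beta has omega^3*5
Result: alpha > beta

alpha > beta


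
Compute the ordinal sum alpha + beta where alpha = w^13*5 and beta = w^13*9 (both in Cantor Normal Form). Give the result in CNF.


Ordinal addition w^13*5 + w^13*9:
Both terms have the same exponent 13.
w^e*c + w^e*d = w^e*(c+d).
Result = w^13*(5+9) = w^13*14

w^13*14


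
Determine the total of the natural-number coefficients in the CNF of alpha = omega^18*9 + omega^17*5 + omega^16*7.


CNF: omega^18*9 + omega^17*5 + omega^16*7
Coefficients: 9 + 5 + 7 = 21

21


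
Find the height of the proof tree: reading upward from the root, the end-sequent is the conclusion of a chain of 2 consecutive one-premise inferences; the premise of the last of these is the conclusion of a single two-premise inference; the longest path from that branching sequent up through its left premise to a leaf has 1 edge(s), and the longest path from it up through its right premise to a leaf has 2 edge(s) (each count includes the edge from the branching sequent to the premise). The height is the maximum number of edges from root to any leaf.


Longest path through the left premise: 1 edges (measured from the branching sequent)
Longest path through the right premise: 2 edges
Height of the subtree rooted at the branching sequent: max(1, 2) = 2
The branching sequent sits 2 edges above the root (the chain of one-premise inferences), so height = 2 + 2 = 4

4


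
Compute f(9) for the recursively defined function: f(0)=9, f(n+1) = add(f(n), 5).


f(0) = 9
f(1) = add(f(0), 5) = add(9, 5) = 14
f(2) = add(f(1), 5) = add(14, 5) = 19
f(3) = add(f(2), 5) = add(19, 5) = 24
f(4) = add(f(3), 5) = add(24, 5) = 29
f(5) = add(f(4), 5) = add(29, 5) = 34
f(6) = add(f(5), 5) = add(34, 5) = 39
f(7) = add(f(6), 5) = add(39, 5) = 44
f(8) = add(f(7), 5) = add(44, 5) = 49
f(9) = add(f(8), 5) = add(49, 5) = 54


54


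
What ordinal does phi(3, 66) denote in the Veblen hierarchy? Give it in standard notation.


phi(3, 66):
phi(3, beta) = eta_beta (the beta-th eta number, fixed point of zeta).
phi(3, 66) = eta_66

eta_66


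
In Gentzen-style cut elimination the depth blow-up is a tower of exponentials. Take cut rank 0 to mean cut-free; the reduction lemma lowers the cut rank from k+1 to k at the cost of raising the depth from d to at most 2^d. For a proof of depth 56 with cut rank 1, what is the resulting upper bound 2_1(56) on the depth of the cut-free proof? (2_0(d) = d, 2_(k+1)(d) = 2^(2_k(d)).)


Each rank reduction sends depth d to at most 2^d; cut rank r needs r reductions.
2_0(56) = 56
2_1(56) = 2^56 = 72057594037927936
Cut-free depth bound = 72057594037927936

72057594037927936


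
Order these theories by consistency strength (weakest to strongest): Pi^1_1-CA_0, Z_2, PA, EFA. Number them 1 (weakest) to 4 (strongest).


Ordering by consistency strength:
1. EFA
2. PA
3. Pi^1_1-CA_0
4. Z_2


Pi^1_1-CA_0=3, Z_2=4, PA=2, EFA=1


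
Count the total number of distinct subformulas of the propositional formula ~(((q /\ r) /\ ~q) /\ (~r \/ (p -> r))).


Formula: ~(((q /\ r) /\ ~q) /\ (~r \/ (p -> r)))
Subformulas found:
  1. q
  2. r
  3. p
  4. ~q
  5. ~r
  6. (q /\ r)
  7. (p -> r)
  8. ((q /\ r) /\ ~q)
  9. (~r \/ (p -> r))
  10. (((q /\ r) /\ ~q) /\ (~r \/ (p -> r)))
  11. ~(((q /\ r) /\ ~q) /\ (~r \/ (p -> r)))
Total distinct subformulas = 11

11


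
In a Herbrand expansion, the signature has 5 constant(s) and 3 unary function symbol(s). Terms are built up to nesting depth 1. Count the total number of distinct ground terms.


Herbrand terms by depth:
Depth 0: 5 constants
Depth 1: 15 new terms (running total: 20)
Total distinct ground terms = 20

20


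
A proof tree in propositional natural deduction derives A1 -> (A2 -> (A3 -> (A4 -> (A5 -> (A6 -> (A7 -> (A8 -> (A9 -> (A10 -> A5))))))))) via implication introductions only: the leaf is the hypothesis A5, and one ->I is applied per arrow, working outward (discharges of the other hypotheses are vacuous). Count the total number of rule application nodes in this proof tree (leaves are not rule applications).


The formula has 10 arrows (->); its innermost consequent A5 is one of the antecedents,
so the proof starts from the hypothesis leaf A5 (not a rule application) and closes one arrow per ->I.
Building A1 -> (A2 -> (A3 -> (A4 -> (A5 -> (A6 -> (A7 -> (A8 -> (A9 -> (A10 -> A5))))))))) therefore takes 10 nested implication introductions.
Total inference nodes = 10

10


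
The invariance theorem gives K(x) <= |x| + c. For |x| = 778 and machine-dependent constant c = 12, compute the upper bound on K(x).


K(x) <= |x| + c = 778 + 12 = 790

790


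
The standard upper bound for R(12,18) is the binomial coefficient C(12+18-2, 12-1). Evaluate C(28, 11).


R(12,18) <= C(12+18-2, 12-1) = C(28, 11)
C(28, 11) = 28! / (11! * 17!)
= 21474180

21474180


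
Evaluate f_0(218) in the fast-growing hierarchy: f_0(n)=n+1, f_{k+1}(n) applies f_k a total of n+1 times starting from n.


f_0(218) = 218 + 1 = 219

219


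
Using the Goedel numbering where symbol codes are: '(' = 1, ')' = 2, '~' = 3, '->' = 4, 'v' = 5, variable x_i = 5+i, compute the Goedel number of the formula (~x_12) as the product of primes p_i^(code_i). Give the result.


Formula: (~x_12)
Symbol codes: [1, 3, 17, 2]
Primes: [2, 3, 5, 7]
p_1^1 = 2^1 = 2
p_2^3 = 3^3 = 27
p_3^17 = 5^17 = 762939453125
p_4^2 = 7^2 = 49
Product = 2018737792968750

2018737792968750


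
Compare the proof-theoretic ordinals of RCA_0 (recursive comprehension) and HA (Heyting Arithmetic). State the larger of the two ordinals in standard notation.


Proof-theoretic ordinal of RCA_0 (recursive comprehension): omega^omega
Proof-theoretic ordinal of HA (Heyting Arithmetic): epsilon_0
Comparing: omega^omega < epsilon_0.
The larger ordinal is epsilon_0 (from HA (Heyting Arithmetic)).

epsilon_0


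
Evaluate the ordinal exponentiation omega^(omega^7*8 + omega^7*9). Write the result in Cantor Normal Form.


omega^(omega^7*8 + omega^7*9):
Both terms of the exponent have the same exponent 7, so they merge: omega^7*8 + omega^7*9 = omega^7*(8+9) = omega^7*17.
omega raised to a CNF ordinal is a single CNF term: Result = omega^(omega^7*17)

omega^(omega^7*17)


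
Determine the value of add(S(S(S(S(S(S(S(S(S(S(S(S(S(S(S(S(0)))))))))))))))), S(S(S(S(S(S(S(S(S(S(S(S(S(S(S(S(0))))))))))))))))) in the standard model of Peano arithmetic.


add(S^16(0), S^16(0)):
S^16(0) = 16
S^16(0) = 16
16 + 16 = 32

32


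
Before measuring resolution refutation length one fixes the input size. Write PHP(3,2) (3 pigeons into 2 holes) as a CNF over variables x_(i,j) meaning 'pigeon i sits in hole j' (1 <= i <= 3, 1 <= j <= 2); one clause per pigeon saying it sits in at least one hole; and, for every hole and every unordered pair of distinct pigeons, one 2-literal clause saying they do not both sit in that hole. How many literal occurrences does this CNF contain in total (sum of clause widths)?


PHP(3,2): 3 pigeons, 2 holes, 3*2 = 6 variables.
- pigeon clauses: one per pigeon -> 3 clauses of width 2 -> 6 literals
- hole clauses: 2 holes * C(3,2) = 2 * 3 -> 6 clauses of width 2 -> 12 literals
Total literal occurrences = 6 + 12 = 18

18


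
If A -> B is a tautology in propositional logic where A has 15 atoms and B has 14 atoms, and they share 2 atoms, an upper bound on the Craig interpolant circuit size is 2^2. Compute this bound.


Shared atoms = 2
Craig interpolant size bound = 2^2
= 4

4


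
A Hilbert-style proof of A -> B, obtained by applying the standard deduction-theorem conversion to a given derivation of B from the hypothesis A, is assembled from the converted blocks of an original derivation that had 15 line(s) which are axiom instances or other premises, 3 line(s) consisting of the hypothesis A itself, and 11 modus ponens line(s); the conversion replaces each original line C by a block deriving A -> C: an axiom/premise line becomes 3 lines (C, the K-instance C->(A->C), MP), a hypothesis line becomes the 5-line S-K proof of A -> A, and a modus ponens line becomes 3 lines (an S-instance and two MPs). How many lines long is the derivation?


Deduction-theorem conversion, block by block:
- 15 axiom/premise lines -> 3 lines each = 45
- 3 hypothesis lines -> 5 lines each (identity proof A->A) = 15
- 11 MP lines -> 3 lines each (S-instance, MP, MP) = 33
Total = 45 + 15 + 33 = 93 lines.

93


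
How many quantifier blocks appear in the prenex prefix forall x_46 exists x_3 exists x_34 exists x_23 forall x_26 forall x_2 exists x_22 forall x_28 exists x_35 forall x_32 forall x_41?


Alternations = 6.
Blocks = alternations + 1 = 7

7


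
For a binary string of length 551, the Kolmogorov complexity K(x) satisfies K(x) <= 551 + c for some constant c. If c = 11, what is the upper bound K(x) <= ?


K(x) <= |x| + c = 551 + 11 = 562

562


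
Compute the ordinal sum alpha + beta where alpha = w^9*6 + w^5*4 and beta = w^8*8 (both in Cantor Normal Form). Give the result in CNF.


Ordinal addition (w^9*6 + w^5*4) + w^8*8:
alpha's leading term has exponent 9 > beta's exponent 8, so it survives.
alpha's tail term has exponent 5 < beta's exponent 8, so it is absorbed by beta.
In ordinal addition, any term followed by a strictly larger-exponent term is absorbed.
Result = w^9*6 + w^8*8

w^9*6 + w^8*8


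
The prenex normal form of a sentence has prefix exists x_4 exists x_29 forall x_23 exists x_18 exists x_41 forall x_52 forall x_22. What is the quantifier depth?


Quantifier prefix has 7 quantifier symbols.
Quantifier depth = 7

7


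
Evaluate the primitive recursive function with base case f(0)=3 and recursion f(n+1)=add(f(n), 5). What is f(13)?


f(0) = 3
f(1) = add(f(0), 5) = add(3, 5) = 8
f(2) = add(f(1), 5) = add(8, 5) = 13
f(3) = add(f(2), 5) = add(13, 5) = 18
f(4) = add(f(3), 5) = add(18, 5) = 23
f(5) = add(f(4), 5) = add(23, 5) = 28
f(6) = add(f(5), 5) = add(28, 5) = 33
f(7) = add(f(6), 5) = add(33, 5) = 38
f(8) = add(f(7), 5) = add(38, 5) = 43
f(9) = add(f(8), 5) = add(43, 5) = 48
f(10) = add(f(9), 5) = add(48, 5) = 53
f(11) = add(f(10), 5) = add(53, 5) = 58
f(12) = add(f(11), 5) = add(58, 5) = 63
f(13) = add(f(12), 5) = add(63, 5) = 68


68


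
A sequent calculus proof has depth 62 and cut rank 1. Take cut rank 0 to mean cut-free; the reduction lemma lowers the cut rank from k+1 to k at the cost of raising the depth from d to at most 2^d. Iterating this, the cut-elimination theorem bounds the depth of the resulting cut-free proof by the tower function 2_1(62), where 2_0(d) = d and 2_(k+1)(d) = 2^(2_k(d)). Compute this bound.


Each rank reduction sends depth d to at most 2^d; cut rank r needs r reductions.
2_0(62) = 62
2_1(62) = 2^62 = 4611686018427387904
Cut-free depth bound = 4611686018427387904

4611686018427387904


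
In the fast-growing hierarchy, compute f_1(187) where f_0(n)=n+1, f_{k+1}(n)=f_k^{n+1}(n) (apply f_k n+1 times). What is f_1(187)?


f_1(187) = f_0^188(187)
f_0 adds 1 each time, applied 188 times.
f_1(187) = 187 + 188 = 375

375


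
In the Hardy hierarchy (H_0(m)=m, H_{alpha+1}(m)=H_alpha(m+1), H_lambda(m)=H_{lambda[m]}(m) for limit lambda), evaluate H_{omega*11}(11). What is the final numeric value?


H_{omega*11}(11):
For the Hardy hierarchy, H_{omega*k}(n) = 2^k * n.
2^11 = 2048.
2048 * 11 = 22528

22528


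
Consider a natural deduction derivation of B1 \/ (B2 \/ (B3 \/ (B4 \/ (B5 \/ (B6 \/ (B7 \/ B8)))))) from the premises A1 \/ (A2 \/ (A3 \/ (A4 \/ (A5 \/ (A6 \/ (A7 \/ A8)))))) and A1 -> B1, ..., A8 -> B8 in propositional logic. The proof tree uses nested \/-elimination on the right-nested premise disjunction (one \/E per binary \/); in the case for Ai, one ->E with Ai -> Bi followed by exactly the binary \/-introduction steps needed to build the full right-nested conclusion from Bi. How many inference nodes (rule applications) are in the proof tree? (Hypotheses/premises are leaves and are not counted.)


Constructive dilemma with 8 branches, all disjunctions right-nested:
- \/E: the premise has 7 binary \/, each eliminated once: 7 nodes.
- ->E: one per case (Ai with Ai -> Bi gives Bi): 8 nodes.
- \/I: in case i < n, Bi needs 1 step to form Bi \/ (B(i+1) \/ ...) and then i-1 steps to prepend B(i-1), ..., B1, i.e. i steps; in case i = n, B8 needs 7 prepend steps.
  \/I total = (1 + 2 + ... + 7) + 7 = 28 + 7 = 35 nodes.
Total = 7 + 8 + 35 = 50

50


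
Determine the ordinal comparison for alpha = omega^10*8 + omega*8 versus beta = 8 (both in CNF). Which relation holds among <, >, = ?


Compare term by term from highest exponent:
alpha = omega^10*8 + omega*8
beta = 8
Term 1: alpha has omega^10*8, beta has omega^0*8
Term 2: alpha has omega^1*8, beta has omega^0*0
Result: alpha > beta

alpha > beta


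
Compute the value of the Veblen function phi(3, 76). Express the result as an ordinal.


phi(3, 76):
phi(3, beta) = eta_beta (the beta-th eta number, fixed point of zeta).
phi(3, 76) = eta_76

eta_76


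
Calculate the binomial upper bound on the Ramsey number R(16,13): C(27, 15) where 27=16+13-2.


R(16,13) <= C(16+13-2, 16-1) = C(27, 15)
C(27, 15) = 27! / (15! * 12!)
= 17383860

17383860


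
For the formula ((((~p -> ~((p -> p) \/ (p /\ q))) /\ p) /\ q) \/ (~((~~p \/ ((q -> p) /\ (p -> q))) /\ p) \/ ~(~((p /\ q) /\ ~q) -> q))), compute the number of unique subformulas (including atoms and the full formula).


Formula: ((((~p -> ~((p -> p) \/ (p /\ q))) /\ p) /\ q) \/ (~((~~p \/ ((q -> p) /\ (p -> q))) /\ p) \/ ~(~((p /\ q) /\ ~q) -> q)))
Subformulas found:
  1. q
  2. p
  3. ~p
  4. ~q
  5. ~~p
  6. (p /\ q)
  7. (q -> p)
  8. (p -> p)
  9. (p -> q)
  10. ((p /\ q) /\ ~q)
  11. ~((p /\ q) /\ ~q)
  12. ((p -> p) \/ (p /\ q))
  13. ((q -> p) /\ (p -> q))
  14. ~((p -> p) \/ (p /\ q))
  15. (~((p /\ q) /\ ~q) -> q)
  16. ~(~((p /\ q) /\ ~q) -> q)
  17. (~p -> ~((p -> p) \/ (p /\ q)))
  18. (~~p \/ ((q -> p) /\ (p -> q)))
  19. ((~p -> ~((p -> p) \/ (p /\ q))) /\ p)
  20. ((~~p \/ ((q -> p) /\ (p -> q))) /\ p)
  21. ~((~~p \/ ((q -> p) /\ (p -> q))) /\ p)
  22. (((~p -> ~((p -> p) \/ (p /\ q))) /\ p) /\ q)
  23. (~((~~p \/ ((q -> p) /\ (p -> q))) /\ p) \/ ~(~((p /\ q) /\ ~q) -> q))
  24. ((((~p -> ~((p -> p) \/ (p /\ q))) /\ p) /\ q) \/ (~((~~p \/ ((q -> p) /\ (p -> q))) /\ p) \/ ~(~((p /\ q) /\ ~q) -> q)))
Total distinct subformulas = 24

24


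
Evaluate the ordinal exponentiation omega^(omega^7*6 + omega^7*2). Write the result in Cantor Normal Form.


omega^(omega^7*6 + omega^7*2):
Both terms of the exponent have the same exponent 7, so they merge: omega^7*6 + omega^7*2 = omega^7*(6+2) = omega^7*8.
omega raised to a CNF ordinal is a single CNF term: Result = omega^(omega^7*8)

omega^(omega^7*8)


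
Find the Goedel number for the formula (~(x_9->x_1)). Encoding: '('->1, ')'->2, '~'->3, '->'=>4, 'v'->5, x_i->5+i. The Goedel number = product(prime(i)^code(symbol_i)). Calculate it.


Formula: (~(x_9->x_1))
Symbol codes: [1, 3, 1, 14, 4, 6, 2, 2]
Primes: [2, 3, 5, 7, 11, 13, 17, 19]
p_1^1 = 2^1 = 2
p_2^3 = 3^3 = 27
p_3^1 = 5^1 = 5
p_4^14 = 7^14 = 678223072849
p_5^4 = 11^4 = 14641
p_6^6 = 13^6 = 4826809
p_7^2 = 17^2 = 289
p_8^2 = 19^2 = 361
Product = 1350119542269653301532861705230

1350119542269653301532861705230


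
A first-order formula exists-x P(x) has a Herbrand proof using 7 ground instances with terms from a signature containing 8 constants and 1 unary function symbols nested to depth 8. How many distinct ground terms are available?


Herbrand terms by depth:
Depth 0: 8 constants
Depth 1: 8 new terms (running total: 16)
Depth 2: 8 new terms (running total: 24)
Depth 3: 8 new terms (running total: 32)
Depth 4: 8 new terms (running total: 40)
Depth 5: 8 new terms (running total: 48)
Depth 6: 8 new terms (running total: 56)
Depth 7: 8 new terms (running total: 64)
Depth 8: 8 new terms (running total: 72)
Total distinct ground terms = 72

72


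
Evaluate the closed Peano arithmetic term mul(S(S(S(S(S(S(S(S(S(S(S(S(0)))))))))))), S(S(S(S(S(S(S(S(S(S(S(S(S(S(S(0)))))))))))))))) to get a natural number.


mul(S^12(0), S^15(0)):
S^12(0) = 12
S^15(0) = 15
12 * 15 = 180

180


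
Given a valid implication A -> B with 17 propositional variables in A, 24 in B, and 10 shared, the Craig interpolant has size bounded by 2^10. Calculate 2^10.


Shared atoms = 10
Craig interpolant size bound = 2^10
= 1024

1024


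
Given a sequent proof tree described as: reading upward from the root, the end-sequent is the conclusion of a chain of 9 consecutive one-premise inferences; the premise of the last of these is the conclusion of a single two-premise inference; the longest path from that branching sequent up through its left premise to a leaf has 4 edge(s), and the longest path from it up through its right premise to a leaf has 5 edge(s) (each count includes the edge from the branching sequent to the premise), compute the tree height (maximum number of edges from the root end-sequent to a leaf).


Longest path through the left premise: 4 edges (measured from the branching sequent)
Longest path through the right premise: 5 edges
Height of the subtree rooted at the branching sequent: max(4, 5) = 5
The branching sequent sits 9 edges above the root (the chain of one-premise inferences), so height = 5 + 9 = 14

14


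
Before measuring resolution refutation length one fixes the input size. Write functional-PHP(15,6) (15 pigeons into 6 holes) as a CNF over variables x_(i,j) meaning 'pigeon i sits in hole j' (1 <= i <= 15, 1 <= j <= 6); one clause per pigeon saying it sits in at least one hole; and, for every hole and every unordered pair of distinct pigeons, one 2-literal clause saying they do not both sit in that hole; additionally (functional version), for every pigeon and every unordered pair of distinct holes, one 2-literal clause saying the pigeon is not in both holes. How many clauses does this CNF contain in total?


functional-PHP(15,6): 15 pigeons, 6 holes, 15*6 = 90 variables.
- pigeon clauses: one per pigeon -> 15 clauses
- hole clauses: 6 holes * C(15,2) = 6 * 105 -> 630 clauses
- functional clauses: 15 pigeons * C(6,2) = 15 * 15 -> 225 clauses
Total clauses = 15 + 630 + 225 = 870

870


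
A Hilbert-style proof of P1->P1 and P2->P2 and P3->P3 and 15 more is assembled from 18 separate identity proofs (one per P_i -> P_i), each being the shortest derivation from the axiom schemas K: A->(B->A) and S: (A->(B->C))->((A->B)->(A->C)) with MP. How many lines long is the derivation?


The shortest proof of A->A from K and S in the Hilbert calculus has exactly 5 lines:
(1) K instance A->((A->A)->A), (2) S instance, (3) MP on 1,2, (4) K instance A->(A->A), (5) MP on 3,4.
For 18 independent identities: 18 * 5 = 90 lines total.

90


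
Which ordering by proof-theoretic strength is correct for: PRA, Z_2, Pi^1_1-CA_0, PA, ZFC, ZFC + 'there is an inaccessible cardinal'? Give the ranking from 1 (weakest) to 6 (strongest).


Ordering by consistency strength:
1. PRA
2. PA
3. Pi^1_1-CA_0
4. Z_2
5. ZFC
6. ZFC + 'there is an inaccessible cardinal'


PRA=1, Z_2=4, Pi^1_1-CA_0=3, PA=2, ZFC=5, ZFC + 'there is an inaccessible cardinal'=6


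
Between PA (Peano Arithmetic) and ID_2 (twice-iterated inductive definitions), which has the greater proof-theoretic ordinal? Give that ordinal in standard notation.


Proof-theoretic ordinal of PA (Peano Arithmetic): epsilon_0
Proof-theoretic ordinal of ID_2 (twice-iterated inductive definitions): psi_0(epsilon_{Omega_2+1})
Comparing: epsilon_0 < psi_0(epsilon_{Omega_2+1}).
The larger ordinal is psi_0(epsilon_{Omega_2+1}) (from ID_2 (twice-iterated inductive definitions)).

psi_0(epsilon_{Omega_2+1})


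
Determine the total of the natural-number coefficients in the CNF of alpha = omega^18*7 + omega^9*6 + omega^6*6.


CNF: omega^18*7 + omega^9*6 + omega^6*6
Coefficients: 7 + 6 + 6 = 19

19


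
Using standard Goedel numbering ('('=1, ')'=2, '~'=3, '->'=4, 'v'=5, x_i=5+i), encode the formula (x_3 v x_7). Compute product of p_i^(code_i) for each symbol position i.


Formula: (x_3 v x_7)
Symbol codes: [1, 8, 5, 12, 2]
Primes: [2, 3, 5, 7, 11]
p_1^1 = 2^1 = 2
p_2^8 = 3^8 = 6561
p_3^5 = 5^5 = 3125
p_4^12 = 7^12 = 13841287201
p_5^2 = 11^2 = 121
Product = 68677093277606756250

68677093277606756250


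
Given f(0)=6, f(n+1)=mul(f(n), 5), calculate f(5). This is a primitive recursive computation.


f(0) = 6
f(1) = mul(f(0), 5) = mul(6, 5) = 30
f(2) = mul(f(1), 5) = mul(30, 5) = 150
f(3) = mul(f(2), 5) = mul(150, 5) = 750
f(4) = mul(f(3), 5) = mul(750, 5) = 3750
f(5) = mul(f(4), 5) = mul(3750, 5) = 18750


18750


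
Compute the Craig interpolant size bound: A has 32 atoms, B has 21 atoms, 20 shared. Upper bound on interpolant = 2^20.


Shared atoms = 20
Craig interpolant size bound = 2^20
= 1048576

1048576


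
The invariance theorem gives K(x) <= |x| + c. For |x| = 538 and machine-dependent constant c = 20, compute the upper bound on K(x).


K(x) <= |x| + c = 538 + 20 = 558

558


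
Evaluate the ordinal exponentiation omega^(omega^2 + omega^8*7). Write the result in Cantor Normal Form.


omega^(omega^2 + omega^8*7):
In ordinal addition a term is absorbed by a following term of strictly larger exponent: 2 < 8, so omega^2 + omega^8*7 = omega^8*7.
omega raised to a CNF ordinal is a single CNF term: Result = omega^(omega^8*7)

omega^(omega^8*7)


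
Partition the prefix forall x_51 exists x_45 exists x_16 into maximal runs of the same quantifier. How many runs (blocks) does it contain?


Alternations = 1.
Blocks = alternations + 1 = 2

2


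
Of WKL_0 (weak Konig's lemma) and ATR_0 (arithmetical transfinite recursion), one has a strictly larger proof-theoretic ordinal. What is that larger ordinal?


Proof-theoretic ordinal of WKL_0 (weak Konig's lemma): omega^omega
Proof-theoretic ordinal of ATR_0 (arithmetical transfinite recursion): Gamma_0
Comparing: omega^omega < Gamma_0.
The larger ordinal is Gamma_0 (from ATR_0 (arithmetical transfinite recursion)).

Gamma_0


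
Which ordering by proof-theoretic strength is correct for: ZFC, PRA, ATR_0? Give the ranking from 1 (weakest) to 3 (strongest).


Ordering by consistency strength:
1. PRA
2. ATR_0
3. ZFC


ZFC=3, PRA=1, ATR_0=2


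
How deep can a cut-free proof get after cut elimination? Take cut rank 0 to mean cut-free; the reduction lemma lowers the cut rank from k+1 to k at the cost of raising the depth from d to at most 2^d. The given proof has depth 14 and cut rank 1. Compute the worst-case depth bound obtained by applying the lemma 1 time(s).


Each rank reduction sends depth d to at most 2^d; cut rank r needs r reductions.
2_0(14) = 14
2_1(14) = 2^14 = 16384
Cut-free depth bound = 16384

16384


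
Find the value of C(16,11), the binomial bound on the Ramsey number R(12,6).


R(12,6) <= C(12+6-2, 12-1) = C(16, 11)
C(16, 11) = 16! / (11! * 5!)
= 4368

4368


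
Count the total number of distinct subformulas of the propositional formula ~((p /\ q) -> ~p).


Formula: ~((p /\ q) -> ~p)
Subformulas found:
  1. q
  2. p
  3. ~p
  4. (p /\ q)
  5. ((p /\ q) -> ~p)
  6. ~((p /\ q) -> ~p)
Total distinct subformulas = 6

6


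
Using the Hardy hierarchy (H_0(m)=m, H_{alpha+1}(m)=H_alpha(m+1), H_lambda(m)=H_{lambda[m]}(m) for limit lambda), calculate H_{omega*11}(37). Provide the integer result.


H_{omega*11}(37):
For the Hardy hierarchy, H_{omega*k}(n) = 2^k * n.
2^11 = 2048.
2048 * 37 = 75776

75776


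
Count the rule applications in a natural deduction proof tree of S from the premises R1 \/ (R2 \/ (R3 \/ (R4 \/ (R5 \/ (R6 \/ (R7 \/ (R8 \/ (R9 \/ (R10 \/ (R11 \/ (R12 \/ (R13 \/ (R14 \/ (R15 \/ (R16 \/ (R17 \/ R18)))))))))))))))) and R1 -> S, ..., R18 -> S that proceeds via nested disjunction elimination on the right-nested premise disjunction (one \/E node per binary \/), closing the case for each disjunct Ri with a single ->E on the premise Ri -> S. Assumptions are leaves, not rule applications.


The premise R1 \/ (R2 \/ (R3 \/ (R4 \/ (R5 \/ (R6 \/ (R7 \/ (R8 \/ (R9 \/ (R10 \/ (R11 \/ (R12 \/ (R13 \/ (R14 \/ (R15 \/ (R16 \/ (R17 \/ R18)))))))))))))))) contains 18 disjuncts, hence 17 binary \/ connectives.
- Each binary \/ is eliminated once: 17 \/E nodes.
- Each of the 18 cases Ri derives S by one ->E with Ri -> S: 18 ->E nodes.
Total = 17 + 18 = 35

35


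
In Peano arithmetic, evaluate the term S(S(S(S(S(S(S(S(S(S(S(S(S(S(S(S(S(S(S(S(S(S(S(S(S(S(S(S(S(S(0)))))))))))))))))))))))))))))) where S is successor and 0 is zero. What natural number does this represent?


Counting successors applied to 0:
30 applications of S to 0 = 30

30


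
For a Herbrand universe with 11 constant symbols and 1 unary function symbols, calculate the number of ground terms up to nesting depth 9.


Herbrand terms by depth:
Depth 0: 11 constants
Depth 1: 11 new terms (running total: 22)
Depth 2: 11 new terms (running total: 33)
Depth 3: 11 new terms (running total: 44)
Depth 4: 11 new terms (running total: 55)
Depth 5: 11 new terms (running total: 66)
Depth 6: 11 new terms (running total: 77)
Depth 7: 11 new terms (running total: 88)
Depth 8: 11 new terms (running total: 99)
Depth 9: 11 new terms (running total: 110)
Total distinct ground terms = 110

110


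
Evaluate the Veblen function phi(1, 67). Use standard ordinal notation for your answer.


phi(1, 67):
phi(1, beta) = epsilon_beta (the beta-th epsilon number).
phi(1, 67) = epsilon_67

epsilon_67


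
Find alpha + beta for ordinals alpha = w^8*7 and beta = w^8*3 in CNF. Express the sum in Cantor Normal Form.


Ordinal addition w^8*7 + w^8*3:
Both terms have the same exponent 8.
w^e*c + w^e*d = w^e*(c+d).
Result = w^8*(7+3) = w^8*10

w^8*10


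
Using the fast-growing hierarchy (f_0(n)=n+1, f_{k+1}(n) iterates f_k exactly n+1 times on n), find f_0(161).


f_0(161) = 161 + 1 = 162

162


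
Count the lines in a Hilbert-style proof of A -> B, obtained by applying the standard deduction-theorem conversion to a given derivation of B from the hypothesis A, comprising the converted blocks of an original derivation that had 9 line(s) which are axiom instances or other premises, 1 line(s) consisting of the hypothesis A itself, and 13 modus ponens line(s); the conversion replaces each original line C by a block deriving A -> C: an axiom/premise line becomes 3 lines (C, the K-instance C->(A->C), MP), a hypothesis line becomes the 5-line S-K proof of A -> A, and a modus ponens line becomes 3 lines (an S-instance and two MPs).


Deduction-theorem conversion, block by block:
- 9 axiom/premise lines -> 3 lines each = 27
- 1 hypothesis lines -> 5 lines each (identity proof A->A) = 5
- 13 MP lines -> 3 lines each (S-instance, MP, MP) = 39
Total = 27 + 5 + 39 = 71 lines.

71


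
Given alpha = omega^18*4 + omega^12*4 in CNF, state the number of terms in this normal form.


CNF: omega^18*4 + omega^12*4
Count the summands separated by '+':
  term 1: omega^18*4
  term 2: omega^12*4
Total terms = 2

2


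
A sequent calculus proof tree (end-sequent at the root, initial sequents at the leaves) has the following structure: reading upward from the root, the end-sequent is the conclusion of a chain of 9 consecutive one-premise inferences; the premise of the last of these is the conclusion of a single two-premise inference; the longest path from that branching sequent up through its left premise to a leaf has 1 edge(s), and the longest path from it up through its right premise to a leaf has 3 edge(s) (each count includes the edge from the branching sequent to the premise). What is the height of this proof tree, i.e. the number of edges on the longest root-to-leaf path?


Longest path through the left premise: 1 edges (measured from the branching sequent)
Longest path through the right premise: 3 edges
Height of the subtree rooted at the branching sequent: max(1, 3) = 3
The branching sequent sits 9 edges above the root (the chain of one-premise inferences), so height = 3 + 9 = 12

12


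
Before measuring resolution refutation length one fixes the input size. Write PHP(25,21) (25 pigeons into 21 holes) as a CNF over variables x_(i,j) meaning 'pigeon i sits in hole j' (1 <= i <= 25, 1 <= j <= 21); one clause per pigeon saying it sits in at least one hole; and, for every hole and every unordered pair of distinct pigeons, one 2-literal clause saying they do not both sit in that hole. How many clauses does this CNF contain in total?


PHP(25,21): 25 pigeons, 21 holes, 25*21 = 525 variables.
- pigeon clauses: one per pigeon -> 25 clauses
- hole clauses: 21 holes * C(25,2) = 21 * 300 -> 6300 clauses
Total clauses = 25 + 6300 = 6325

6325


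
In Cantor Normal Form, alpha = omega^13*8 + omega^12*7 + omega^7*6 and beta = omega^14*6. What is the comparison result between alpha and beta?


Compare term by term from highest exponent:
alpha = omega^13*8 + omega^12*7 + omega^7*6
beta = omega^14*6
Term 1: alpha has omega^13*8, beta has omega^14*6
Term 2: alpha has omega^12*7, beta has omega^0*0
Term 3: alpha has omega^7*6, beta has omega^0*0
Result: alpha < beta

alpha < beta


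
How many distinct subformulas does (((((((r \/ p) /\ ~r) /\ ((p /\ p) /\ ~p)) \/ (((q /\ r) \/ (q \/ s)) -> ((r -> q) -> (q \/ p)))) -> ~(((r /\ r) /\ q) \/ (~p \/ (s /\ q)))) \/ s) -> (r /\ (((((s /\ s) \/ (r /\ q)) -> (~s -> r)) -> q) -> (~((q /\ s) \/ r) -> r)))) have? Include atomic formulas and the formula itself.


Formula: (((((((r \/ p) /\ ~r) /\ ((p /\ p) /\ ~p)) \/ (((q /\ r) \/ (q \/ s)) -> ((r -> q) -> (q \/ p)))) -> ~(((r /\ r) /\ q) \/ (~p \/ (s /\ q)))) \/ s) -> (r /\ (((((s /\ s) \/ (r /\ q)) -> (~s -> r)) -> q) -> (~((q /\ s) \/ r) -> r))))
Subformulas found:
  1. r
  2. p
  3. q
  4. s
  5. ~p
  6. ~s
  7. ~r
  8. (r -> q)
  9. (q \/ p)
  10. (s /\ s)
  11. (q \/ s)
  12. (q /\ r)
  13. (r /\ r)
  14. (s /\ q)
  15. (r /\ q)
  16. (r \/ p)
  17. (q /\ s)
  18. (p /\ p)
  19. (~s -> r)
  20. ((q /\ s) \/ r)
  21. ((r /\ r) /\ q)
  22. ((p /\ p) /\ ~p)
  23. ((r \/ p) /\ ~r)
  24. ~((q /\ s) \/ r)
  25. (~p \/ (s /\ q))
  26. ((s /\ s) \/ (r /\ q))
  27. ((q /\ r) \/ (q \/ s))
  28. ((r -> q) -> (q \/ p))
  29. (~((q /\ s) \/ r) -> r)
  30. (((s /\ s) \/ (r /\ q)) -> (~s -> r))
  31. (((r /\ r) /\ q) \/ (~p \/ (s /\ q)))
  32. ~(((r /\ r) /\ q) \/ (~p \/ (s /\ q)))
  33. (((r \/ p) /\ ~r) /\ ((p /\ p) /\ ~p))
  34. ((((s /\ s) \/ (r /\ q)) -> (~s -> r)) -> q)
  35. (((q /\ r) \/ (q \/ s)) -> ((r -> q) -> (q \/ p)))
  36. (((((s /\ s) \/ (r /\ q)) -> (~s -> r)) -> q) -> (~((q /\ s) \/ r) -> r))
  37. (r /\ (((((s /\ s) \/ (r /\ q)) -> (~s -> r)) -> q) -> (~((q /\ s) \/ r) -> r)))
  38. ((((r \/ p) /\ ~r) /\ ((p /\ p) /\ ~p)) \/ (((q /\ r) \/ (q \/ s)) -> ((r -> q) -> (q \/ p))))
  39. (((((r \/ p) /\ ~r) /\ ((p /\ p) /\ ~p)) \/ (((q /\ r) \/ (q \/ s)) -> ((r -> q) -> (q \/ p)))) -> ~(((r /\ r) /\ q) \/ (~p \/ (s /\ q))))
  40. ((((((r \/ p) /\ ~r) /\ ((p /\ p) /\ ~p)) \/ (((q /\ r) \/ (q \/ s)) -> ((r -> q) -> (q \/ p)))) -> ~(((r /\ r) /\ q) \/ (~p \/ (s /\ q)))) \/ s)
  41. (((((((r \/ p) /\ ~r) /\ ((p /\ p) /\ ~p)) \/ (((q /\ r) \/ (q \/ s)) -> ((r -> q) -> (q \/ p)))) -> ~(((r /\ r) /\ q) \/ (~p \/ (s /\ q)))) \/ s) -> (r /\ (((((s /\ s) \/ (r /\ q)) -> (~s -> r)) -> q) -> (~((q /\ s) \/ r) -> r))))
Total distinct subformulas = 41

41


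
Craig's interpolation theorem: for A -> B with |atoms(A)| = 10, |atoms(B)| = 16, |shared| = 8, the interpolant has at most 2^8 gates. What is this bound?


Shared atoms = 8
Craig interpolant size bound = 2^8
= 256

256


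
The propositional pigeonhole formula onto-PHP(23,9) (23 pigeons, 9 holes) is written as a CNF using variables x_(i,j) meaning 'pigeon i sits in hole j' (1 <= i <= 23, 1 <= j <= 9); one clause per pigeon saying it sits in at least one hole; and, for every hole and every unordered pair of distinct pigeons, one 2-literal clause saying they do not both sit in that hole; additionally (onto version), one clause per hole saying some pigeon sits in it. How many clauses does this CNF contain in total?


onto-PHP(23,9): 23 pigeons, 9 holes, 23*9 = 207 variables.
- pigeon clauses: one per pigeon -> 23 clauses
- hole clauses: 9 holes * C(23,2) = 9 * 253 -> 2277 clauses
- onto clauses: one per hole -> 9 clauses
Total clauses = 23 + 2277 + 9 = 2309

2309


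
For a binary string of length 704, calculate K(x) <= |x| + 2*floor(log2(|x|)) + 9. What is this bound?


floor(log2(704)) = 9
2 * 9 = 18
K(x) <= 704 + 18 + 9 = 731

731


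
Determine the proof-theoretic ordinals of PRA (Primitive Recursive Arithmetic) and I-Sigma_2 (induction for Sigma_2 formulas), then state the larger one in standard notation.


Proof-theoretic ordinal of PRA (Primitive Recursive Arithmetic): omega^omega
Proof-theoretic ordinal of I-Sigma_2 (induction for Sigma_2 formulas): omega^(omega^omega)
Comparing: omega^omega < omega^(omega^omega).
The larger ordinal is omega^(omega^omega) (from I-Sigma_2 (induction for Sigma_2 formulas)).

omega^(omega^omega)
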